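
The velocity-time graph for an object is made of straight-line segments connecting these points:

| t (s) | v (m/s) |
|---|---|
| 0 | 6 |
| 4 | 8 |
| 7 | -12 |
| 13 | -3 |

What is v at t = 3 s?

On 0–4 s the graph is linear from 6 to 8 m/s: v(3) = 6 + (8 − 6)·(3 − 0)/(4 − 0) = 7.5 m/s.

7.5 m/s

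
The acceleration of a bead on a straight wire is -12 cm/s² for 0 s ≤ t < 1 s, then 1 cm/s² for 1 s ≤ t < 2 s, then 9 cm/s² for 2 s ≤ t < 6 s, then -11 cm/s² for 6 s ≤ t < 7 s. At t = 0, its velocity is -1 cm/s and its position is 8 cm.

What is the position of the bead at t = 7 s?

On each constant-a segment, Δv = aΔt and Δx = v₀Δt + ½aΔt²; chain segment to segment.
0–1 s: v starts -1 cm/s; Δx = -1·1 + ½·-12·1² = -7 cm; v ends -13 cm/s.
1–2 s: v starts -13 cm/s; Δx = -13·1 + ½·1·1² = -12.5 cm; v ends -12 cm/s.
2–6 s: v starts -12 cm/s; Δx = -12·4 + ½·9·4² = 24 cm; v ends 24 cm/s.
6–7 s: v starts 24 cm/s; Δx = 24·1 + ½·-11·1² = 18.5 cm; v ends 13 cm/s.
x(7) = 8 + Σ Δx = 31 cm.

31 cm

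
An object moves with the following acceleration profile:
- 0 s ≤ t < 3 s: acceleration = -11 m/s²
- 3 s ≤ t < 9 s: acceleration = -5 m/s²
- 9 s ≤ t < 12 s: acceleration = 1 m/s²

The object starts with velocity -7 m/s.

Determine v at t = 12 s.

Δv equals the area under the a-t graph; then v = v₀ + Δv.
0–3 s: -11 × 3 = -33 m/s
3–9 s: -5 × 6 = -30 m/s
9–12 s: 1 × 3 = 3 m/s
Δv = -60 m/s, so v(12) = -7 + (-60) = -67 m/s.

-67 m/s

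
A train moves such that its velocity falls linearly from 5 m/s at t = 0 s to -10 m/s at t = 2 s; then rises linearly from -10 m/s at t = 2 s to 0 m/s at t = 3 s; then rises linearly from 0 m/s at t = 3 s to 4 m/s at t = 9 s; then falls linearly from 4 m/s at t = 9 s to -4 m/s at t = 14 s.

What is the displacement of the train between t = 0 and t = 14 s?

Net displacement equals the area under the velocity-time graph (areas below the axis count negative).
0–2 s: ½(5 + -10)(2) = -5 m
2–3 s: ½(-10 + 0)(1) = -5 m
3–9 s: ½(0 + 4)(6) = 12 m
9–14 s: ½(4 + -4)(5) = 0 m
Net displacement = 2 m

2 m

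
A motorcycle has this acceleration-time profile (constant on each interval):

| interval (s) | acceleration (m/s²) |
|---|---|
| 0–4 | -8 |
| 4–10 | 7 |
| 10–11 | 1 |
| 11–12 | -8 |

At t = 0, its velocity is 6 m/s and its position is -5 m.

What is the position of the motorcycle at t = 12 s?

On each constant-a segment, Δv = aΔt and Δx = v₀Δt + ½aΔt²; chain segment to segment.
0–4 s: v starts 6 m/s; Δx = 6·4 + ½·-8·4² = -40 m; v ends -26 m/s.
4–10 s: v starts -26 m/s; Δx = -26·6 + ½·7·6² = -30 m; v ends 16 m/s.
10–11 s: v starts 16 m/s; Δx = 16·1 + ½·1·1² = 16.5 m; v ends 17 m/s.
11–12 s: v starts 17 m/s; Δx = 17·1 + ½·-8·1² = 13 m; v ends 9 m/s.
x(12) = -5 + Σ Δx = -45.5 m.

-45.5 m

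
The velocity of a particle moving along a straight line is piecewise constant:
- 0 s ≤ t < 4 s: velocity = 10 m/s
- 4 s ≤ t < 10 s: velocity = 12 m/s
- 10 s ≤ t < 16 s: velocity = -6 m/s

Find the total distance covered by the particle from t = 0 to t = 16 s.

148 m

Distance (not displacement) is the total path length: add the absolute areas under v-t.
0–4 s: |10| × 4 = 40 m
4–10 s: |12| × 6 = 72 m
10–16 s: |-6| × 6 = 36 m
Total distance = 148 m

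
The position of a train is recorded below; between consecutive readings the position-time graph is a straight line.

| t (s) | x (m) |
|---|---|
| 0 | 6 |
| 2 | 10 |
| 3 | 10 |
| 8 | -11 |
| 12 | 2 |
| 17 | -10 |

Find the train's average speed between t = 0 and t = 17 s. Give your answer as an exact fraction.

50/17 m/s

Average speed = (total path length)/(elapsed time); on a piecewise-linear x-t graph the path length is Σ|Δx|.
0–2 s: |Δx| = |10 − 6| = 4 m
2–3 s: |Δx| = |10 − 10| = 0 m
3–8 s: |Δx| = |-11 − 10| = 21 m
8–12 s: |Δx| = |2 − -11| = 13 m
12–17 s: |Δx| = |-10 − 2| = 12 m
Total path = 50 m; average speed = 50/17 = 50/17 m/s.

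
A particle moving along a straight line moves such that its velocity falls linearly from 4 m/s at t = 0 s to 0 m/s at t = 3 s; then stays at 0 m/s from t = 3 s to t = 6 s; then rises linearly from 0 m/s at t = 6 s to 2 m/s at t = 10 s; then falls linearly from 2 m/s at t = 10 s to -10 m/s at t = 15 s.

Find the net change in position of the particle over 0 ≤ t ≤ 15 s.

Net displacement equals the area under the velocity-time graph (areas below the axis count negative).
0–3 s: ½(4 + 0)(3) = 6 m
3–6 s: 0 × 3 = 0 m
6–10 s: ½(0 + 2)(4) = 4 m
10–15 s: ½(2 + -10)(5) = -20 m
Net displacement = -10 m

-10 m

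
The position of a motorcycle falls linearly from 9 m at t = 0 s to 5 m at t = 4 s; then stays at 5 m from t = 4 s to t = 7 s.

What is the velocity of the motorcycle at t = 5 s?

0 m/s

Velocity is the slope of the x-t graph on 4–7 s: (5 − 5)/(7 − 4) = 0 m/s.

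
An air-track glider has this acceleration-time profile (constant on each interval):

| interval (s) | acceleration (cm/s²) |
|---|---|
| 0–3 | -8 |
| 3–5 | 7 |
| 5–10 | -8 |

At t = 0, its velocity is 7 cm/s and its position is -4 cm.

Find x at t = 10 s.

On each constant-a segment, Δv = aΔt and Δx = v₀Δt + ½aΔt²; chain segment to segment.
0–3 s: v starts 7 cm/s; Δx = 7·3 + ½·-8·3² = -15 cm; v ends -17 cm/s.
3–5 s: v starts -17 cm/s; Δx = -17·2 + ½·7·2² = -20 cm; v ends -3 cm/s.
5–10 s: v starts -3 cm/s; Δx = -3·5 + ½·-8·5² = -115 cm; v ends -43 cm/s.
x(10) = -4 + Σ Δx = -154 cm.

-154 cm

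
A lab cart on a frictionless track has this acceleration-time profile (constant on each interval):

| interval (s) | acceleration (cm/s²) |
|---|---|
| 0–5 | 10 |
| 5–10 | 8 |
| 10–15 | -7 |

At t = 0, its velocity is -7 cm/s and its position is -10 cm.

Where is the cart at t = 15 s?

722.5 cm

On each constant-a segment, Δv = aΔt and Δx = v₀Δt + ½aΔt²; chain segment to segment.
0–5 s: v starts -7 cm/s; Δx = -7·5 + ½·10·5² = 90 cm; v ends 43 cm/s.
5–10 s: v starts 43 cm/s; Δx = 43·5 + ½·8·5² = 315 cm; v ends 83 cm/s.
10–15 s: v starts 83 cm/s; Δx = 83·5 + ½·-7·5² = 327.5 cm; v ends 48 cm/s.
x(15) = -10 + Σ Δx = 722.5 cm.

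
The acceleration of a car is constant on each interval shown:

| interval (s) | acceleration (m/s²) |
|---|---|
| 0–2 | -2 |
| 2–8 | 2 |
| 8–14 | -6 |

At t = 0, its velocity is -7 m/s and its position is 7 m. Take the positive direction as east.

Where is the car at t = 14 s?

On each constant-a segment, Δv = aΔt and Δx = v₀Δt + ½aΔt²; chain segment to segment.
0–2 s: v starts -7 m/s; Δx = -7·2 + ½·-2·2² = -18 m; v ends -11 m/s.
2–8 s: v starts -11 m/s; Δx = -11·6 + ½·2·6² = -30 m; v ends 1 m/s.
8–14 s: v starts 1 m/s; Δx = 1·6 + ½·-6·6² = -102 m; v ends -35 m/s.
x(14) = 7 + Σ Δx = -143 m.

-143 m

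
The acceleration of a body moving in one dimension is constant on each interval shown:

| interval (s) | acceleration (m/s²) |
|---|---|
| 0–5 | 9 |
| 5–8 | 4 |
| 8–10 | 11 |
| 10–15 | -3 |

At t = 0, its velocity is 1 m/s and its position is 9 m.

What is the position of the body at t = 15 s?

783 m

On each constant-a segment, Δv = aΔt and Δx = v₀Δt + ½aΔt²; chain segment to segment.
0–5 s: v starts 1 m/s; Δx = 1·5 + ½·9·5² = 117.5 m; v ends 46 m/s.
5–8 s: v starts 46 m/s; Δx = 46·3 + ½·4·3² = 156 m; v ends 58 m/s.
8–10 s: v starts 58 m/s; Δx = 58·2 + ½·11·2² = 138 m; v ends 80 m/s.
10–15 s: v starts 80 m/s; Δx = 80·5 + ½·-3·5² = 362.5 m; v ends 65 m/s.
x(15) = 9 + Σ Δx = 783 m.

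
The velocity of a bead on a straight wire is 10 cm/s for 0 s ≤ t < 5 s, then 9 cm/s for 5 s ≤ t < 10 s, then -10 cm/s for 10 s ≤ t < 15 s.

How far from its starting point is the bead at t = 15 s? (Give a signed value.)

45 cm

Net displacement equals the area under the velocity-time graph (areas below the axis count negative).
0–5 s: 10 × 5 = 50 cm
5–10 s: 9 × 5 = 45 cm
10–15 s: -10 × 5 = -50 cm
Net displacement = 45 cm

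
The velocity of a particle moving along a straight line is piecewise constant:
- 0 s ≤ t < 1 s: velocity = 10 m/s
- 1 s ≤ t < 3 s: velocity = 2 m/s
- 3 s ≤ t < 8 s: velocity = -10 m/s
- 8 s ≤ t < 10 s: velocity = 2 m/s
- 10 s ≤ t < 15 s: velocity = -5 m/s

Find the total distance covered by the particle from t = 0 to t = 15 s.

Total distance travelled is ∫|v| dt — sum the magnitudes of each area piece.
0–1 s: |10| × 1 = 10 m
1–3 s: |2| × 2 = 4 m
3–8 s: |-10| × 5 = 50 m
8–10 s: |2| × 2 = 4 m
10–15 s: |-5| × 5 = 25 m
Total distance = 93 m

93 m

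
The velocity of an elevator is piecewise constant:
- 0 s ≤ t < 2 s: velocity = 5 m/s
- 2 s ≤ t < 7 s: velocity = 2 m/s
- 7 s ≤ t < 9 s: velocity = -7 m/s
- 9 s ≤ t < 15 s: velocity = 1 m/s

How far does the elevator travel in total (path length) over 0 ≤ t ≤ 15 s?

40 m

Distance (not displacement) is the total path length: add the absolute areas under v-t.
0–2 s: |5| × 2 = 10 m
2–7 s: |2| × 5 = 10 m
7–9 s: |-7| × 2 = 14 m
9–15 s: |1| × 6 = 6 m
Total distance = 40 m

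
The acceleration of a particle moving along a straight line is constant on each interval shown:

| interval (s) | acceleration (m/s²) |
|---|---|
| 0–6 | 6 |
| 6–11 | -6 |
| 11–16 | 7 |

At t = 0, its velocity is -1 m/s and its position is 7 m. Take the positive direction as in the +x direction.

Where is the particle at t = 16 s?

321.5 m

On each constant-a segment, Δv = aΔt and Δx = v₀Δt + ½aΔt²; chain segment to segment.
0–6 s: v starts -1 m/s; Δx = -1·6 + ½·6·6² = 102 m; v ends 35 m/s.
6–11 s: v starts 35 m/s; Δx = 35·5 + ½·-6·5² = 100 m; v ends 5 m/s.
11–16 s: v starts 5 m/s; Δx = 5·5 + ½·7·5² = 112.5 m; v ends 40 m/s.
x(16) = 7 + Σ Δx = 321.5 m.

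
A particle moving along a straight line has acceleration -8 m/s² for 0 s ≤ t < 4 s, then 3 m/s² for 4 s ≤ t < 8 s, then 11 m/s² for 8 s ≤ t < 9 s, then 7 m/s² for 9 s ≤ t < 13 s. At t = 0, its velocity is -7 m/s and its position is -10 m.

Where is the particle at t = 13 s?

On each constant-a segment, Δv = aΔt and Δx = v₀Δt + ½aΔt²; chain segment to segment.
0–4 s: v starts -7 m/s; Δx = -7·4 + ½·-8·4² = -92 m; v ends -39 m/s.
4–8 s: v starts -39 m/s; Δx = -39·4 + ½·3·4² = -132 m; v ends -27 m/s.
8–9 s: v starts -27 m/s; Δx = -27·1 + ½·11·1² = -21.5 m; v ends -16 m/s.
9–13 s: v starts -16 m/s; Δx = -16·4 + ½·7·4² = -8 m; v ends 12 m/s.
x(13) = -10 + Σ Δx = -263.5 m.

-263.5 m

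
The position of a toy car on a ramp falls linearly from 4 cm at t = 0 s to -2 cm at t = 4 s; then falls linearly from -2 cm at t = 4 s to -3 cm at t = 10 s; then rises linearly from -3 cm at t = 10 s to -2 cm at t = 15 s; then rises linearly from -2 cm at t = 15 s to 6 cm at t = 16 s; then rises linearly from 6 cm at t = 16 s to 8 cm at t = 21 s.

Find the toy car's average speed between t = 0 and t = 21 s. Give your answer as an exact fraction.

Average speed = (total path length)/(elapsed time); on a piecewise-linear x-t graph the path length is Σ|Δx|.
0–4 s: |Δx| = |-2 − 4| = 6 cm
4–10 s: |Δx| = |-3 − -2| = 1 cm
10–15 s: |Δx| = |-2 − -3| = 1 cm
15–16 s: |Δx| = |6 − -2| = 8 cm
16–21 s: |Δx| = |8 − 6| = 2 cm
Total path = 18 cm; average speed = 18/21 = 6/7 cm/s.

6/7 cm/s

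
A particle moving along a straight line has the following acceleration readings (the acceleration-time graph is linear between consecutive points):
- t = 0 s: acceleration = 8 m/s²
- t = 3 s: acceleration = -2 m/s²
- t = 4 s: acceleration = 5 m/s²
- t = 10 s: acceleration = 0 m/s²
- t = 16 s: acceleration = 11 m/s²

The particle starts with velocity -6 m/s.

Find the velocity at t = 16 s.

52.5 m/s

Δv equals the area under the a-t graph; then v = v₀ + Δv.
0–3 s: ½(8 + -2)(3) = 9 m/s
3–4 s: ½(-2 + 5)(1) = 1.5 m/s
4–10 s: ½(5 + 0)(6) = 15 m/s
10–16 s: ½(0 + 11)(6) = 33 m/s
Δv = 58.5 m/s, so v(16) = -6 + (58.5) = 52.5 m/s.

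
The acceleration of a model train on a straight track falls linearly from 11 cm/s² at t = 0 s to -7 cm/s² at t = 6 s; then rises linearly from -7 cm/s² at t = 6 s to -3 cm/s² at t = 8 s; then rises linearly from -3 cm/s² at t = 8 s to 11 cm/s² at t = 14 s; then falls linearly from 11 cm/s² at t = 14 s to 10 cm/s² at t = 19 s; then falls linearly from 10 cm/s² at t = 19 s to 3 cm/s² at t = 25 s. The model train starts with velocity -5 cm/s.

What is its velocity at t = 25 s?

112.5 cm/s

Δv equals the area under the a-t graph; then v = v₀ + Δv.
0–6 s: ½(11 + -7)(6) = 12 cm/s
6–8 s: ½(-7 + -3)(2) = -10 cm/s
8–14 s: ½(-3 + 11)(6) = 24 cm/s
14–19 s: ½(11 + 10)(5) = 52.5 cm/s
19–25 s: ½(10 + 3)(6) = 39 cm/s
Δv = 117.5 cm/s, so v(25) = -5 + (117.5) = 112.5 cm/s.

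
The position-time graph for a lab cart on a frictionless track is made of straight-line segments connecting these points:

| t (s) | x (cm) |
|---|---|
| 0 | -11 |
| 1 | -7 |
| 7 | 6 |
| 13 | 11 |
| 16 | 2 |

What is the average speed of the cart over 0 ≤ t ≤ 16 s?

Average speed = (total path length)/(elapsed time); on a piecewise-linear x-t graph the path length is Σ|Δx|.
0–1 s: |Δx| = |-7 − -11| = 4 cm
1–7 s: |Δx| = |6 − -7| = 13 cm
7–13 s: |Δx| = |11 − 6| = 5 cm
13–16 s: |Δx| = |2 − 11| = 9 cm
Total path = 31 cm; average speed = 31/16 = 1.9375 cm/s.

1.9375 cm/s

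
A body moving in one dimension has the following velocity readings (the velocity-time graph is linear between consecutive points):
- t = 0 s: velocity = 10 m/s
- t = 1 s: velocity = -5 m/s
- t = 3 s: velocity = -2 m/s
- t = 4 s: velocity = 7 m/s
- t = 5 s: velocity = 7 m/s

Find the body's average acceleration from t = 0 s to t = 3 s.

Average acceleration = Δv/Δt = (-2 − 10)/(3 − 0) = -4 m/s².

-4 m/s²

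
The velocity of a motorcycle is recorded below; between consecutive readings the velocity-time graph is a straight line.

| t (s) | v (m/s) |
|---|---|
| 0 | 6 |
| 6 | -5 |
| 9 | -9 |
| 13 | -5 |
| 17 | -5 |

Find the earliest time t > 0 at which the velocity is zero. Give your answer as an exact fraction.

t = 36/11 s

v changes sign on 0–6 s (from 6 to -5); the graph is linear there, so v = 0 at t = 0 + (-6)·(6 − 0)/(-5 − 6) = 36/11 s.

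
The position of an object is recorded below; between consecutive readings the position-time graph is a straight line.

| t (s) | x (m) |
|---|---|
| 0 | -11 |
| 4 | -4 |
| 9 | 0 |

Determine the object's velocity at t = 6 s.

Velocity is the slope of the x-t graph on 4–9 s: (0 − -4)/(9 − 4) = 0.8 m/s.

0.8 m/s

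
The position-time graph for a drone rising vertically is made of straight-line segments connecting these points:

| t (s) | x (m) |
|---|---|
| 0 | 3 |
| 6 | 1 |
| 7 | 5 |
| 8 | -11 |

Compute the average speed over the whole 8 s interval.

Average speed = (total path length)/(elapsed time); on a piecewise-linear x-t graph the path length is Σ|Δx|.
0–6 s: |Δx| = |1 − 3| = 2 m
6–7 s: |Δx| = |5 − 1| = 4 m
7–8 s: |Δx| = |-11 − 5| = 16 m
Total path = 22 m; average speed = 22/8 = 2.75 m/s.

2.75 m/s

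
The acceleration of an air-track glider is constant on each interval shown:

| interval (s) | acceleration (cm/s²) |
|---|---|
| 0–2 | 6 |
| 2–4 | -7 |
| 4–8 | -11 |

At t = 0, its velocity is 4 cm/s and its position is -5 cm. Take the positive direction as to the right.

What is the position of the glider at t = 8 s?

-47 cm

On each constant-a segment, Δv = aΔt and Δx = v₀Δt + ½aΔt²; chain segment to segment.
0–2 s: v starts 4 cm/s; Δx = 4·2 + ½·6·2² = 20 cm; v ends 16 cm/s.
2–4 s: v starts 16 cm/s; Δx = 16·2 + ½·-7·2² = 18 cm; v ends 2 cm/s.
4–8 s: v starts 2 cm/s; Δx = 2·4 + ½·-11·4² = -80 cm; v ends -42 cm/s.
x(8) = -5 + Σ Δx = -47 cm.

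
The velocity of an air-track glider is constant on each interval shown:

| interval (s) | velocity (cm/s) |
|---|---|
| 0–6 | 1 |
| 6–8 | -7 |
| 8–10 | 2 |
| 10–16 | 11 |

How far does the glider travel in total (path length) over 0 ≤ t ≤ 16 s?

90 cm

Distance (not displacement) is the total path length: add the absolute areas under v-t.
0–6 s: |1| × 6 = 6 cm
6–8 s: |-7| × 2 = 14 cm
8–10 s: |2| × 2 = 4 cm
10–16 s: |11| × 6 = 66 cm
Total distance = 90 cm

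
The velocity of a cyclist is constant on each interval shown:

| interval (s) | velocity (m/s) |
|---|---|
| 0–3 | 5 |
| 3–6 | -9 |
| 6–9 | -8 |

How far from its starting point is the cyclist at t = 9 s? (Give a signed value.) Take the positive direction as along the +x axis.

-36 m

Net displacement equals the area under the velocity-time graph (areas below the axis count negative).
0–3 s: 5 × 3 = 15 m
3–6 s: -9 × 3 = -27 m
6–9 s: -8 × 3 = -24 m
Net displacement = -36 m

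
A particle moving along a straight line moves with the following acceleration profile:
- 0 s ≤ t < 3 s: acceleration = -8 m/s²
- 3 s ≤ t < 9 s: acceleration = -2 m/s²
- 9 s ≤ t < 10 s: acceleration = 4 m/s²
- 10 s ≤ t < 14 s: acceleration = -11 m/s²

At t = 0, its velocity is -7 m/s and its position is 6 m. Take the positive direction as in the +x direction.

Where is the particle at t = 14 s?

On each constant-a segment, Δv = aΔt and Δx = v₀Δt + ½aΔt²; chain segment to segment.
0–3 s: v starts -7 m/s; Δx = -7·3 + ½·-8·3² = -57 m; v ends -31 m/s.
3–9 s: v starts -31 m/s; Δx = -31·6 + ½·-2·6² = -222 m; v ends -43 m/s.
9–10 s: v starts -43 m/s; Δx = -43·1 + ½·4·1² = -41 m; v ends -39 m/s.
10–14 s: v starts -39 m/s; Δx = -39·4 + ½·-11·4² = -244 m; v ends -83 m/s.
x(14) = 6 + Σ Δx = -558 m.

-558 m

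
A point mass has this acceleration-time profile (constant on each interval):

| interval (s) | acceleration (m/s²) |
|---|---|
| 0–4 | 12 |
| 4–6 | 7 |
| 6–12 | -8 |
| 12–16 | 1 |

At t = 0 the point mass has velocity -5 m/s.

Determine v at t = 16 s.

Δv equals the area under the a-t graph; then v = v₀ + Δv.
0–4 s: 12 × 4 = 48 m/s
4–6 s: 7 × 2 = 14 m/s
6–12 s: -8 × 6 = -48 m/s
12–16 s: 1 × 4 = 4 m/s
Δv = 18 m/s, so v(16) = -5 + (18) = 13 m/s.

13 m/s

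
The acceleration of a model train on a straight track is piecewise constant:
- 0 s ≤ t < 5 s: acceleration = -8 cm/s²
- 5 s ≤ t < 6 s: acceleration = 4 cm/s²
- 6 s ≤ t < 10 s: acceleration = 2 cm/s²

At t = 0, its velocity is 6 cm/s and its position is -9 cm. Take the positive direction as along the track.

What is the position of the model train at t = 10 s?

-215 cm

On each constant-a segment, Δv = aΔt and Δx = v₀Δt + ½aΔt²; chain segment to segment.
0–5 s: v starts 6 cm/s; Δx = 6·5 + ½·-8·5² = -70 cm; v ends -34 cm/s.
5–6 s: v starts -34 cm/s; Δx = -34·1 + ½·4·1² = -32 cm; v ends -30 cm/s.
6–10 s: v starts -30 cm/s; Δx = -30·4 + ½·2·4² = -104 cm; v ends -22 cm/s.
x(10) = -9 + Σ Δx = -215 cm.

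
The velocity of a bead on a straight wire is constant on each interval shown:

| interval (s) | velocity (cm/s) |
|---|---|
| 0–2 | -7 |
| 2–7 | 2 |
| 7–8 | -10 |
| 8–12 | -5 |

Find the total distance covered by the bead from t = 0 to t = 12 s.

54 cm

Distance (not displacement) is the total path length: add the absolute areas under v-t.
0–2 s: |-7| × 2 = 14 cm
2–7 s: |2| × 5 = 10 cm
7–8 s: |-10| × 1 = 10 cm
8–12 s: |-5| × 4 = 20 cm
Total distance = 54 cm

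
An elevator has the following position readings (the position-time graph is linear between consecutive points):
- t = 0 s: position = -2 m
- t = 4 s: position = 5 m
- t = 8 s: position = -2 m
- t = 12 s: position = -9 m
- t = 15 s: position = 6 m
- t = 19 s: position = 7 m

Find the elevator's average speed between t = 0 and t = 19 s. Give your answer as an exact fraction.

37/19 m/s

Average speed = (total path length)/(elapsed time); on a piecewise-linear x-t graph the path length is Σ|Δx|.
0–4 s: |Δx| = |5 − -2| = 7 m
4–8 s: |Δx| = |-2 − 5| = 7 m
8–12 s: |Δx| = |-9 − -2| = 7 m
12–15 s: |Δx| = |6 − -9| = 15 m
15–19 s: |Δx| = |7 − 6| = 1 m
Total path = 37 m; average speed = 37/19 = 37/19 m/s.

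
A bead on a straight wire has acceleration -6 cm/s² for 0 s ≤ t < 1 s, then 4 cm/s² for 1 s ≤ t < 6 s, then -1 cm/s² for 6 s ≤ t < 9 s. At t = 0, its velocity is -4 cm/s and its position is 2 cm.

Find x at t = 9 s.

On each constant-a segment, Δv = aΔt and Δx = v₀Δt + ½aΔt²; chain segment to segment.
0–1 s: v starts -4 cm/s; Δx = -4·1 + ½·-6·1² = -7 cm; v ends -10 cm/s.
1–6 s: v starts -10 cm/s; Δx = -10·5 + ½·4·5² = 0 cm; v ends 10 cm/s.
6–9 s: v starts 10 cm/s; Δx = 10·3 + ½·-1·3² = 25.5 cm; v ends 7 cm/s.
x(9) = 2 + Σ Δx = 20.5 cm.

20.5 cm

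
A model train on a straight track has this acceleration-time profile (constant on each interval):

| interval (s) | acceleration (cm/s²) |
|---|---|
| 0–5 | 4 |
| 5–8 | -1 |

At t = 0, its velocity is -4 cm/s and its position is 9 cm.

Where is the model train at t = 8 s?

On each constant-a segment, Δv = aΔt and Δx = v₀Δt + ½aΔt²; chain segment to segment.
0–5 s: v starts -4 cm/s; Δx = -4·5 + ½·4·5² = 30 cm; v ends 16 cm/s.
5–8 s: v starts 16 cm/s; Δx = 16·3 + ½·-1·3² = 43.5 cm; v ends 13 cm/s.
x(8) = 9 + Σ Δx = 82.5 cm.

82.5 cm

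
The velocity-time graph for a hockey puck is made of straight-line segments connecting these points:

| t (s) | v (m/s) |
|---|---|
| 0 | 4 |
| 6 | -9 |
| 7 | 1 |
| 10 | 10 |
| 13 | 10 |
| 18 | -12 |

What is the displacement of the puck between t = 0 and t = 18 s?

Displacement is the signed area under the v-t curve.
0–6 s: ½(4 + -9)(6) = -15 m
6–7 s: ½(-9 + 1)(1) = -4 m
7–10 s: ½(1 + 10)(3) = 16.5 m
10–13 s: 10 × 3 = 30 m
13–18 s: ½(10 + -12)(5) = -5 m
Net displacement = 22.5 m

22.5 m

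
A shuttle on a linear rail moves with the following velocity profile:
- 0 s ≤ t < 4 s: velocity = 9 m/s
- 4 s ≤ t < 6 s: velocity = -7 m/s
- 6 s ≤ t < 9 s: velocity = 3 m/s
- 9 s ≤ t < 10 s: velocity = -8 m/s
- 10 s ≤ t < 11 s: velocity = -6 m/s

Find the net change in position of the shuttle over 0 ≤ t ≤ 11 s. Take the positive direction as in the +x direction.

17 m

Displacement is the signed area under the v-t curve.
0–4 s: 9 × 4 = 36 m
4–6 s: -7 × 2 = -14 m
6–9 s: 3 × 3 = 9 m
9–10 s: -8 × 1 = -8 m
10–11 s: -6 × 1 = -6 m
Net displacement = 17 m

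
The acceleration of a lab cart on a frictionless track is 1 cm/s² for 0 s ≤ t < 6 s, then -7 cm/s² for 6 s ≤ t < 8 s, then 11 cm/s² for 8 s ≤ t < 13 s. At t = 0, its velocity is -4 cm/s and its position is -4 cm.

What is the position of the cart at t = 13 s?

On each constant-a segment, Δv = aΔt and Δx = v₀Δt + ½aΔt²; chain segment to segment.
0–6 s: v starts -4 cm/s; Δx = -4·6 + ½·1·6² = -6 cm; v ends 2 cm/s.
6–8 s: v starts 2 cm/s; Δx = 2·2 + ½·-7·2² = -10 cm; v ends -12 cm/s.
8–13 s: v starts -12 cm/s; Δx = -12·5 + ½·11·5² = 77.5 cm; v ends 43 cm/s.
x(13) = -4 + Σ Δx = 57.5 cm.

57.5 cm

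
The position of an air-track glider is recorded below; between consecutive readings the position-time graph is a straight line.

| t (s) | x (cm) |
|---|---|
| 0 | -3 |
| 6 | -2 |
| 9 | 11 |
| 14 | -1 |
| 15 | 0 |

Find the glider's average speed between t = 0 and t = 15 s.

Average speed = (total path length)/(elapsed time); on a piecewise-linear x-t graph the path length is Σ|Δx|.
0–6 s: |Δx| = |-2 − -3| = 1 cm
6–9 s: |Δx| = |11 − -2| = 13 cm
9–14 s: |Δx| = |-1 − 11| = 12 cm
14–15 s: |Δx| = |0 − -1| = 1 cm
Total path = 27 cm; average speed = 27/15 = 1.8 cm/s.

1.8 cm/s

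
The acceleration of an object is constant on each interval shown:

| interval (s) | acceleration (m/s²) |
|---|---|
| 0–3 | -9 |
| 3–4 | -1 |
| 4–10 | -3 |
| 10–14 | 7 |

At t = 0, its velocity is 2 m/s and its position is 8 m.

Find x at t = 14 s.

On each constant-a segment, Δv = aΔt and Δx = v₀Δt + ½aΔt²; chain segment to segment.
0–3 s: v starts 2 m/s; Δx = 2·3 + ½·-9·3² = -34.5 m; v ends -25 m/s.
3–4 s: v starts -25 m/s; Δx = -25·1 + ½·-1·1² = -25.5 m; v ends -26 m/s.
4–10 s: v starts -26 m/s; Δx = -26·6 + ½·-3·6² = -210 m; v ends -44 m/s.
10–14 s: v starts -44 m/s; Δx = -44·4 + ½·7·4² = -120 m; v ends -16 m/s.
x(14) = 8 + Σ Δx = -382 m.

-382 m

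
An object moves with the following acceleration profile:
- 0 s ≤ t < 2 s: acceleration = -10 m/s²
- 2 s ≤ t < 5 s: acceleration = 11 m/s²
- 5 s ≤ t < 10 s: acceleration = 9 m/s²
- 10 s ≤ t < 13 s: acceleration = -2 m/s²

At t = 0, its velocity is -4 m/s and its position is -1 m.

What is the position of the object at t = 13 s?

On each constant-a segment, Δv = aΔt and Δx = v₀Δt + ½aΔt²; chain segment to segment.
0–2 s: v starts -4 m/s; Δx = -4·2 + ½·-10·2² = -28 m; v ends -24 m/s.
2–5 s: v starts -24 m/s; Δx = -24·3 + ½·11·3² = -22.5 m; v ends 9 m/s.
5–10 s: v starts 9 m/s; Δx = 9·5 + ½·9·5² = 157.5 m; v ends 54 m/s.
10–13 s: v starts 54 m/s; Δx = 54·3 + ½·-2·3² = 153 m; v ends 48 m/s.
x(13) = -1 + Σ Δx = 259 m.

259 m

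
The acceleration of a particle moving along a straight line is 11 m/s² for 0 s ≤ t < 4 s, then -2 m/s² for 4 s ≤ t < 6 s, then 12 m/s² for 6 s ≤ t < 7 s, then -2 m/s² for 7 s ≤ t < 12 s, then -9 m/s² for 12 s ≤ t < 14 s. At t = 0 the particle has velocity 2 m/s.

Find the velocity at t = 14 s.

26 m/s

Δv equals the area under the a-t graph; then v = v₀ + Δv.
0–4 s: 11 × 4 = 44 m/s
4–6 s: -2 × 2 = -4 m/s
6–7 s: 12 × 1 = 12 m/s
7–12 s: -2 × 5 = -10 m/s
12–14 s: -9 × 2 = -18 m/s
Δv = 24 m/s, so v(14) = 2 + (24) = 26 m/s.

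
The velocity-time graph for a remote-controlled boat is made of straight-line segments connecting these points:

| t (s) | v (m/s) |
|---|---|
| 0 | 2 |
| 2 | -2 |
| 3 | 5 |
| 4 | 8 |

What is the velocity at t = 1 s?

On 0–2 s the graph is linear from 2 to -2 m/s: v(1) = 2 + (-2 − 2)·(1 − 0)/(2 − 0) = 0 m/s.

0 m/s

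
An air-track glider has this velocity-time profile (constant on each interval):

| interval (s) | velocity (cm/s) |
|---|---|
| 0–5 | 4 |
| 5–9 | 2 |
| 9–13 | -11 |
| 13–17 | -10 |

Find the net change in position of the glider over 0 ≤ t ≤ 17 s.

Displacement is the signed area under the v-t curve.
0–5 s: 4 × 5 = 20 cm
5–9 s: 2 × 4 = 8 cm
9–13 s: -11 × 4 = -44 cm
13–17 s: -10 × 4 = -40 cm
Net displacement = -56 cm

-56 cm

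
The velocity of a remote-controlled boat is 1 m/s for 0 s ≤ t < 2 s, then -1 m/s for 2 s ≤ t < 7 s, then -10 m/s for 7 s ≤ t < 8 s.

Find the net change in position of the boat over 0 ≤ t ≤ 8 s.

-13 m

Net displacement equals the area under the velocity-time graph (areas below the axis count negative).
0–2 s: 1 × 2 = 2 m
2–7 s: -1 × 5 = -5 m
7–8 s: -10 × 1 = -10 m
Net displacement = -13 m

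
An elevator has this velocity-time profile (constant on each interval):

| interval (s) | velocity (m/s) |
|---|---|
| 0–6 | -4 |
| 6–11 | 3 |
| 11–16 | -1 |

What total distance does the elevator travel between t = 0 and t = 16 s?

44 m

Total distance travelled is ∫|v| dt — sum the magnitudes of each area piece.
0–6 s: |-4| × 6 = 24 m
6–11 s: |3| × 5 = 15 m
11–16 s: |-1| × 5 = 5 m
Total distance = 44 m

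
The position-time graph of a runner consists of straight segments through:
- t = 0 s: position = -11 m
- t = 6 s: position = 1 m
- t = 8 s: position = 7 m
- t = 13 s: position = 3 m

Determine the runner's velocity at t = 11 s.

Velocity is the slope of the x-t graph on 8–13 s: (3 − 7)/(13 − 8) = -0.8 m/s.

-0.8 m/s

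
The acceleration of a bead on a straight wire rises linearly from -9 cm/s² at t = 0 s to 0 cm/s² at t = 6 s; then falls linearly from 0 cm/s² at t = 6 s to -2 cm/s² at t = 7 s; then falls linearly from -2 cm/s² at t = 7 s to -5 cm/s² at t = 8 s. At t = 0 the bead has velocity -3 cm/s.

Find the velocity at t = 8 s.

-34.5 cm/s

Δv equals the area under the a-t graph; then v = v₀ + Δv.
0–6 s: ½(-9 + 0)(6) = -27 cm/s
6–7 s: ½(0 + -2)(1) = -1 cm/s
7–8 s: ½(-2 + -5)(1) = -3.5 cm/s
Δv = -31.5 cm/s, so v(8) = -3 + (-31.5) = -34.5 cm/s.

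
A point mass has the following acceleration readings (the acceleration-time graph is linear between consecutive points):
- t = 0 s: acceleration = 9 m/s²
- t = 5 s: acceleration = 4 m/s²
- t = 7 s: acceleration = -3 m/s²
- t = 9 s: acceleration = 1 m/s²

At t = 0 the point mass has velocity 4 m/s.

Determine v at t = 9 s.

Δv equals the area under the a-t graph; then v = v₀ + Δv.
0–5 s: ½(9 + 4)(5) = 32.5 m/s
5–7 s: ½(4 + -3)(2) = 1 m/s
7–9 s: ½(-3 + 1)(2) = -2 m/s
Δv = 31.5 m/s, so v(9) = 4 + (31.5) = 35.5 m/s.

35.5 m/s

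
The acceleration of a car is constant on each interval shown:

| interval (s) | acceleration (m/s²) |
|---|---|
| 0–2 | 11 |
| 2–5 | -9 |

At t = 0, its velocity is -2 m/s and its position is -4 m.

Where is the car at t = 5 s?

33.5 m

On each constant-a segment, Δv = aΔt and Δx = v₀Δt + ½aΔt²; chain segment to segment.
0–2 s: v starts -2 m/s; Δx = -2·2 + ½·11·2² = 18 m; v ends 20 m/s.
2–5 s: v starts 20 m/s; Δx = 20·3 + ½·-9·3² = 19.5 m; v ends -7 m/s.
x(5) = -4 + Σ Δx = 33.5 m.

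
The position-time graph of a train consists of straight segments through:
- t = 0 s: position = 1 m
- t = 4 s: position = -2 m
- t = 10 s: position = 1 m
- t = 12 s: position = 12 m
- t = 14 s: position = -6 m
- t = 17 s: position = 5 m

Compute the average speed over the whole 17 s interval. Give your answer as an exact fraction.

46/17 m/s

Average speed = (total path length)/(elapsed time); on a piecewise-linear x-t graph the path length is Σ|Δx|.
0–4 s: |Δx| = |-2 − 1| = 3 m
4–10 s: |Δx| = |1 − -2| = 3 m
10–12 s: |Δx| = |12 − 1| = 11 m
12–14 s: |Δx| = |-6 − 12| = 18 m
14–17 s: |Δx| = |5 − -6| = 11 m
Total path = 46 m; average speed = 46/17 = 46/17 m/s.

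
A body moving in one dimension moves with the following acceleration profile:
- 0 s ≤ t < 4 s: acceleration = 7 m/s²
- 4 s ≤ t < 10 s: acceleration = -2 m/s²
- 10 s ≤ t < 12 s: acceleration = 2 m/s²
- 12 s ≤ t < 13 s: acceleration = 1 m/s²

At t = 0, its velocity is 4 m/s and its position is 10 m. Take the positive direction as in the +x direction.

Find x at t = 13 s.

306.5 m

On each constant-a segment, Δv = aΔt and Δx = v₀Δt + ½aΔt²; chain segment to segment.
0–4 s: v starts 4 m/s; Δx = 4·4 + ½·7·4² = 72 m; v ends 32 m/s.
4–10 s: v starts 32 m/s; Δx = 32·6 + ½·-2·6² = 156 m; v ends 20 m/s.
10–12 s: v starts 20 m/s; Δx = 20·2 + ½·2·2² = 44 m; v ends 24 m/s.
12–13 s: v starts 24 m/s; Δx = 24·1 + ½·1·1² = 24.5 m; v ends 25 m/s.
x(13) = 10 + Σ Δx = 306.5 m.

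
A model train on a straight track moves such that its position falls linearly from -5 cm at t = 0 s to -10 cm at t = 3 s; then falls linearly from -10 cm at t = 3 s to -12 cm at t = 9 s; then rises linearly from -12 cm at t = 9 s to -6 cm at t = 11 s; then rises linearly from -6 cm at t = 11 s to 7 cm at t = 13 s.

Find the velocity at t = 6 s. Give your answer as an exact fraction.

-1/3 cm/s

Velocity is the slope of the x-t graph on 3–9 s: (-12 − -10)/(9 − 3) = -1/3 cm/s.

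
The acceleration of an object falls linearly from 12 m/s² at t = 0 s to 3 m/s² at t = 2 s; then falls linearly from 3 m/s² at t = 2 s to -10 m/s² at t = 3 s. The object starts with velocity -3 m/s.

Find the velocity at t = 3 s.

Δv equals the area under the a-t graph; then v = v₀ + Δv.
0–2 s: ½(12 + 3)(2) = 15 m/s
2–3 s: ½(3 + -10)(1) = -3.5 m/s
Δv = 11.5 m/s, so v(3) = -3 + (11.5) = 8.5 m/s.

8.5 m/s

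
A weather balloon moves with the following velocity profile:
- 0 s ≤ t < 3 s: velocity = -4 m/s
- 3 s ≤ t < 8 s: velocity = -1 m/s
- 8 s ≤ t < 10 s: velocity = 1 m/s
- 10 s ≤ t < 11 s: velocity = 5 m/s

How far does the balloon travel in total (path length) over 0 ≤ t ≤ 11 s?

24 m

Total distance travelled is ∫|v| dt — sum the magnitudes of each area piece.
0–3 s: |-4| × 3 = 12 m
3–8 s: |-1| × 5 = 5 m
8–10 s: |1| × 2 = 2 m
10–11 s: |5| × 1 = 5 m
Total distance = 24 m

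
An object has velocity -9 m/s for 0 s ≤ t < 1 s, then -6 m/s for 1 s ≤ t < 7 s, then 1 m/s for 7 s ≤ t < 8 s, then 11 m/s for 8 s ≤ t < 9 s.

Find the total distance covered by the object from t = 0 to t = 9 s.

Distance (not displacement) is the total path length: add the absolute areas under v-t.
0–1 s: |-9| × 1 = 9 m
1–7 s: |-6| × 6 = 36 m
7–8 s: |1| × 1 = 1 m
8–9 s: |11| × 1 = 11 m
Total distance = 57 m

57 m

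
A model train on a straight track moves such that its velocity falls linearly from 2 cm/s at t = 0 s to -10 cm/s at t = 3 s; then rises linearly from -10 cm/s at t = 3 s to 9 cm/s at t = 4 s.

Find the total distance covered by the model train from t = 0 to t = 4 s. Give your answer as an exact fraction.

675/38 cm

Distance (not displacement) is the total path length: add the absolute areas under v-t.
0–3 s: v = 0 at t = 0.5 s; triangle areas 0.5 + 12.5 = 13 cm
3–4 s: v = 0 at t = 67/19 s; triangle areas 50/19 + 81/38 = 181/38 cm
Total distance = 675/38 cm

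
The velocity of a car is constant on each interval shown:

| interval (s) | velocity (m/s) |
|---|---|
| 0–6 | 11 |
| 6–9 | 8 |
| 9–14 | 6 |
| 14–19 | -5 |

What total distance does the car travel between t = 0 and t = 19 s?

145 m

Distance (not displacement) is the total path length: add the absolute areas under v-t.
0–6 s: |11| × 6 = 66 m
6–9 s: |8| × 3 = 24 m
9–14 s: |6| × 5 = 30 m
14–19 s: |-5| × 5 = 25 m
Total distance = 145 m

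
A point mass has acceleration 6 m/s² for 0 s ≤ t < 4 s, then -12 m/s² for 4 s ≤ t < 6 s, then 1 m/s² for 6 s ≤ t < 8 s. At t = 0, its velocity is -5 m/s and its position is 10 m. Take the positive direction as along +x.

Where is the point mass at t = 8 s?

44 m

On each constant-a segment, Δv = aΔt and Δx = v₀Δt + ½aΔt²; chain segment to segment.
0–4 s: v starts -5 m/s; Δx = -5·4 + ½·6·4² = 28 m; v ends 19 m/s.
4–6 s: v starts 19 m/s; Δx = 19·2 + ½·-12·2² = 14 m; v ends -5 m/s.
6–8 s: v starts -5 m/s; Δx = -5·2 + ½·1·2² = -8 m; v ends -3 m/s.
x(8) = 10 + Σ Δx = 44 m.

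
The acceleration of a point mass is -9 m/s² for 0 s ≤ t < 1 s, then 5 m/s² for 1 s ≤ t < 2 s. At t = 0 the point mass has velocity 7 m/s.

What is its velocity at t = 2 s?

3 m/s

Δv equals the area under the a-t graph; then v = v₀ + Δv.
0–1 s: -9 × 1 = -9 m/s
1–2 s: 5 × 1 = 5 m/s
Δv = -4 m/s, so v(2) = 7 + (-4) = 3 m/s.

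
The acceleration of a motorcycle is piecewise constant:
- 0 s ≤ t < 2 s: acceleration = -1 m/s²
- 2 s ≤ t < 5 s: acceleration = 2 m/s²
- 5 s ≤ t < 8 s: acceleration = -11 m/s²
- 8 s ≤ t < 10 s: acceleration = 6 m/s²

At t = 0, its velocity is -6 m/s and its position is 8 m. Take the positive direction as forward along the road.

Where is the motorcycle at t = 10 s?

On each constant-a segment, Δv = aΔt and Δx = v₀Δt + ½aΔt²; chain segment to segment.
0–2 s: v starts -6 m/s; Δx = -6·2 + ½·-1·2² = -14 m; v ends -8 m/s.
2–5 s: v starts -8 m/s; Δx = -8·3 + ½·2·3² = -15 m; v ends -2 m/s.
5–8 s: v starts -2 m/s; Δx = -2·3 + ½·-11·3² = -55.5 m; v ends -35 m/s.
8–10 s: v starts -35 m/s; Δx = -35·2 + ½·6·2² = -58 m; v ends -23 m/s.
x(10) = 8 + Σ Δx = -134.5 m.

-134.5 m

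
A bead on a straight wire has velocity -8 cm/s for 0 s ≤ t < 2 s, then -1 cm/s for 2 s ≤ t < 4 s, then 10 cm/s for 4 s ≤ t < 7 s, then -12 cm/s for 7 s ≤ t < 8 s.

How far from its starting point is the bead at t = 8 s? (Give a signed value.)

Net displacement equals the area under the velocity-time graph (areas below the axis count negative).
0–2 s: -8 × 2 = -16 cm
2–4 s: -1 × 2 = -2 cm
4–7 s: 10 × 3 = 30 cm
7–8 s: -12 × 1 = -12 cm
Net displacement = 0 cm

0 cm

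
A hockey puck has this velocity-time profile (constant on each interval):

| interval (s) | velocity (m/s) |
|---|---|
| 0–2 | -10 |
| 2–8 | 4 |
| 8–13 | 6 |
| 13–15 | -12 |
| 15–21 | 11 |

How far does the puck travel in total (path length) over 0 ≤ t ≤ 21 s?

Distance (not displacement) is the total path length: add the absolute areas under v-t.
0–2 s: |-10| × 2 = 20 m
2–8 s: |4| × 6 = 24 m
8–13 s: |6| × 5 = 30 m
13–15 s: |-12| × 2 = 24 m
15–21 s: |11| × 6 = 66 m
Total distance = 164 m

164 m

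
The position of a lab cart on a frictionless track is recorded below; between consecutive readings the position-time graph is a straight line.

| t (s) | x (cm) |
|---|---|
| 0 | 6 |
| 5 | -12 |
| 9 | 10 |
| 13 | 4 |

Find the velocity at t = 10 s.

Velocity is the slope of the x-t graph on 9–13 s: (4 − 10)/(13 − 9) = -1.5 cm/s.

-1.5 cm/s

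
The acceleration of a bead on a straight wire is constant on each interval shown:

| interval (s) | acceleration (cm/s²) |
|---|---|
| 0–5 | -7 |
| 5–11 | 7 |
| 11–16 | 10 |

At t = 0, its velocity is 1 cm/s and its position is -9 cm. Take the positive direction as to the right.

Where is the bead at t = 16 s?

-4.5 cm

On each constant-a segment, Δv = aΔt and Δx = v₀Δt + ½aΔt²; chain segment to segment.
0–5 s: v starts 1 cm/s; Δx = 1·5 + ½·-7·5² = -82.5 cm; v ends -34 cm/s.
5–11 s: v starts -34 cm/s; Δx = -34·6 + ½·7·6² = -78 cm; v ends 8 cm/s.
11–16 s: v starts 8 cm/s; Δx = 8·5 + ½·10·5² = 165 cm; v ends 58 cm/s.
x(16) = -9 + Σ Δx = -4.5 cm.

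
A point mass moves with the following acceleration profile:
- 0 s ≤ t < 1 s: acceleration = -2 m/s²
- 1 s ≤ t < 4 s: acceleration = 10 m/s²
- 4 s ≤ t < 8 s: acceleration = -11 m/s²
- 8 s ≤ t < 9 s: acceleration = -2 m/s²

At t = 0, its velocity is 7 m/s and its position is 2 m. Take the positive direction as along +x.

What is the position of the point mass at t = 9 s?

110 m

On each constant-a segment, Δv = aΔt and Δx = v₀Δt + ½aΔt²; chain segment to segment.
0–1 s: v starts 7 m/s; Δx = 7·1 + ½·-2·1² = 6 m; v ends 5 m/s.
1–4 s: v starts 5 m/s; Δx = 5·3 + ½·10·3² = 60 m; v ends 35 m/s.
4–8 s: v starts 35 m/s; Δx = 35·4 + ½·-11·4² = 52 m; v ends -9 m/s.
8–9 s: v starts -9 m/s; Δx = -9·1 + ½·-2·1² = -10 m; v ends -11 m/s.
x(9) = 2 + Σ Δx = 110 m.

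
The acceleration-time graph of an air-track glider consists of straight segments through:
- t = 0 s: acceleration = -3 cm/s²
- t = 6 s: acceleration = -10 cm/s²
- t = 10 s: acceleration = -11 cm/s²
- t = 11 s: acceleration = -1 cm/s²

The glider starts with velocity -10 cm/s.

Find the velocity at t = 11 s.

Δv equals the area under the a-t graph; then v = v₀ + Δv.
0–6 s: ½(-3 + -10)(6) = -39 cm/s
6–10 s: ½(-10 + -11)(4) = -42 cm/s
10–11 s: ½(-11 + -1)(1) = -6 cm/s
Δv = -87 cm/s, so v(11) = -10 + (-87) = -97 cm/s.

-97 cm/s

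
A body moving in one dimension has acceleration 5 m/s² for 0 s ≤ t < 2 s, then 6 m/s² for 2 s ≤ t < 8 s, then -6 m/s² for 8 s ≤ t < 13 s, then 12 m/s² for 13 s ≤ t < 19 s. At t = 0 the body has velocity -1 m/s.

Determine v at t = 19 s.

Δv equals the area under the a-t graph; then v = v₀ + Δv.
0–2 s: 5 × 2 = 10 m/s
2–8 s: 6 × 6 = 36 m/s
8–13 s: -6 × 5 = -30 m/s
13–19 s: 12 × 6 = 72 m/s
Δv = 88 m/s, so v(19) = -1 + (88) = 87 m/s.

87 m/s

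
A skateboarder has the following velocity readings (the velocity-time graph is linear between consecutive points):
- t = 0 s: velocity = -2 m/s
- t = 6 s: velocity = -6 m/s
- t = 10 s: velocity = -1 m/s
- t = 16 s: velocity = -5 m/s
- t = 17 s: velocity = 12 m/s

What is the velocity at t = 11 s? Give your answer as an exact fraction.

-5/3 m/s

On 10–16 s the graph is linear from -1 to -5 m/s: v(11) = -1 + (-5 − -1)·(11 − 10)/(16 − 10) = -5/3 m/s.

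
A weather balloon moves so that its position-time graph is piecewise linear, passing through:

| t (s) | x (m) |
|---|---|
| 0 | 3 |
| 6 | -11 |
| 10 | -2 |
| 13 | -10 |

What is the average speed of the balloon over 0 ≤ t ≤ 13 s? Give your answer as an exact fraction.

31/13 m/s

Average speed = (total path length)/(elapsed time); on a piecewise-linear x-t graph the path length is Σ|Δx|.
0–6 s: |Δx| = |-11 − 3| = 14 m
6–10 s: |Δx| = |-2 − -11| = 9 m
10–13 s: |Δx| = |-10 − -2| = 8 m
Total path = 31 m; average speed = 31/13 = 31/13 m/s.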